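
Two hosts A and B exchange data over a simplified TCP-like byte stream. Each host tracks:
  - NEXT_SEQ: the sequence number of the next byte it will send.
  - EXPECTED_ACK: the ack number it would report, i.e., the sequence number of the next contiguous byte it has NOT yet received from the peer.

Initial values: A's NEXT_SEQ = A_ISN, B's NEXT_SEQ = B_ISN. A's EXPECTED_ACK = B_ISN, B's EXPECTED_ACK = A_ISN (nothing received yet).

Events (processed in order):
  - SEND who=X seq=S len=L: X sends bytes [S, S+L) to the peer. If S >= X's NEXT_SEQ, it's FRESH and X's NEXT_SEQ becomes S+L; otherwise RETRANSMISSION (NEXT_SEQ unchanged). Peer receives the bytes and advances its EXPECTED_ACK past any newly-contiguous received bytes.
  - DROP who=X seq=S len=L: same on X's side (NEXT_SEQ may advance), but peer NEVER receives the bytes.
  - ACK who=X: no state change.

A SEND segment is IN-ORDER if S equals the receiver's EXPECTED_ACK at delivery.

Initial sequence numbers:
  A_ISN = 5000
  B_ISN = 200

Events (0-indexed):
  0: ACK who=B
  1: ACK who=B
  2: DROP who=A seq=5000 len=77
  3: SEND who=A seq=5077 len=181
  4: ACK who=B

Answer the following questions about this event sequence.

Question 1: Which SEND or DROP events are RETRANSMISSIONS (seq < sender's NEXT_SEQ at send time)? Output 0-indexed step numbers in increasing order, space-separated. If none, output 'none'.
Answer: none

Derivation:
Step 2: DROP seq=5000 -> fresh
Step 3: SEND seq=5077 -> fresh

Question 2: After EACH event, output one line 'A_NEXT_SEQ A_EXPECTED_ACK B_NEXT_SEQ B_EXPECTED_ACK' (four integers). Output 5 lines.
5000 200 200 5000
5000 200 200 5000
5077 200 200 5000
5258 200 200 5000
5258 200 200 5000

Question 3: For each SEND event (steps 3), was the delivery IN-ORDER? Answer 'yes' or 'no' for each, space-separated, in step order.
Step 3: SEND seq=5077 -> out-of-order

Answer: no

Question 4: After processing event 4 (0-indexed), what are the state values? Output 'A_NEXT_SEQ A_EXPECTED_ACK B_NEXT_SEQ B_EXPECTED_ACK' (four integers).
After event 0: A_seq=5000 A_ack=200 B_seq=200 B_ack=5000
After event 1: A_seq=5000 A_ack=200 B_seq=200 B_ack=5000
After event 2: A_seq=5077 A_ack=200 B_seq=200 B_ack=5000
After event 3: A_seq=5258 A_ack=200 B_seq=200 B_ack=5000
After event 4: A_seq=5258 A_ack=200 B_seq=200 B_ack=5000

5258 200 200 5000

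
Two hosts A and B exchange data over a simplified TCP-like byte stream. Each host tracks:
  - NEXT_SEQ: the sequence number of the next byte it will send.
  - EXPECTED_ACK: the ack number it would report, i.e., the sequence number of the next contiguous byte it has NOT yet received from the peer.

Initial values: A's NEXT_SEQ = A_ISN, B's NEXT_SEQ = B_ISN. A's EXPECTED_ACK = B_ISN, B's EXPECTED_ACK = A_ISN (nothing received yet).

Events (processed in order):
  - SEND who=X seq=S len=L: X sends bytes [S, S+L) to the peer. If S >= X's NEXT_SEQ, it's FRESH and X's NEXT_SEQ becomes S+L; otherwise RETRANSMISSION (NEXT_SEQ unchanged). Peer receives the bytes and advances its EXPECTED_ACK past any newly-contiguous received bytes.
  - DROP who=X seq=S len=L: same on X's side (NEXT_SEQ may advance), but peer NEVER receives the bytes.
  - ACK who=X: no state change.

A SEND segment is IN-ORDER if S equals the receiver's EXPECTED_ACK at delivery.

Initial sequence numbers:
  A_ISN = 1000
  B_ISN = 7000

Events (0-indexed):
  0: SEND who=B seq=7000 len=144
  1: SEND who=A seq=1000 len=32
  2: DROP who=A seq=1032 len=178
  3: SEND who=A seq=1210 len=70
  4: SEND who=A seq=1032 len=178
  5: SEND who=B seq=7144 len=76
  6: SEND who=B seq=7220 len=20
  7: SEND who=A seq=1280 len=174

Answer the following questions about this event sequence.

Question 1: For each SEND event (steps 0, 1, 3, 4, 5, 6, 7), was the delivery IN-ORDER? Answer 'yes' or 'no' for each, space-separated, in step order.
Answer: yes yes no yes yes yes yes

Derivation:
Step 0: SEND seq=7000 -> in-order
Step 1: SEND seq=1000 -> in-order
Step 3: SEND seq=1210 -> out-of-order
Step 4: SEND seq=1032 -> in-order
Step 5: SEND seq=7144 -> in-order
Step 6: SEND seq=7220 -> in-order
Step 7: SEND seq=1280 -> in-order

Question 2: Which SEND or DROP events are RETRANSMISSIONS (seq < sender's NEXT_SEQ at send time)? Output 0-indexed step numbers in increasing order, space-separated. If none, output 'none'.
Step 0: SEND seq=7000 -> fresh
Step 1: SEND seq=1000 -> fresh
Step 2: DROP seq=1032 -> fresh
Step 3: SEND seq=1210 -> fresh
Step 4: SEND seq=1032 -> retransmit
Step 5: SEND seq=7144 -> fresh
Step 6: SEND seq=7220 -> fresh
Step 7: SEND seq=1280 -> fresh

Answer: 4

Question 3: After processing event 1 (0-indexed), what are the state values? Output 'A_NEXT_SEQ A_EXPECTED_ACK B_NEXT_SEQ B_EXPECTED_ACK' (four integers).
After event 0: A_seq=1000 A_ack=7144 B_seq=7144 B_ack=1000
After event 1: A_seq=1032 A_ack=7144 B_seq=7144 B_ack=1032

1032 7144 7144 1032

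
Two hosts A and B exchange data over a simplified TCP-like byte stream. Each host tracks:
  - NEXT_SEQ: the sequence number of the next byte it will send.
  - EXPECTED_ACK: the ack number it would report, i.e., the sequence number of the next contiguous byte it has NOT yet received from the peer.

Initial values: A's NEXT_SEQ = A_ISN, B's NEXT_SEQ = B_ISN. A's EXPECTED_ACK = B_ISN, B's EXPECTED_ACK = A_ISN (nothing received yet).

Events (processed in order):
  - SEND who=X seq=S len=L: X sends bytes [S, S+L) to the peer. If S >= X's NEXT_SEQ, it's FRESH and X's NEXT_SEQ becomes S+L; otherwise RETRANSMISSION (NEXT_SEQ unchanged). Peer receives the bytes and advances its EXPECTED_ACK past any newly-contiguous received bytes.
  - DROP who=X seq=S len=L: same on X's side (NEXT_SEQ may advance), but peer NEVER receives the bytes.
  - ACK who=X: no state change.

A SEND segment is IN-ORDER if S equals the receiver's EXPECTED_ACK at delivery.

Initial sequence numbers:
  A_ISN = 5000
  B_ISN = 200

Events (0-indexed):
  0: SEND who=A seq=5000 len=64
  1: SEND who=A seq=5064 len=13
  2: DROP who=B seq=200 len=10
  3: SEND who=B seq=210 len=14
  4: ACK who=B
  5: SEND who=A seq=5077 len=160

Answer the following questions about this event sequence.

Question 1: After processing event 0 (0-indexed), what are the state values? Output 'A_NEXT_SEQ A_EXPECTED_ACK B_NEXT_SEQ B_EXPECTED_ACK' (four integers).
After event 0: A_seq=5064 A_ack=200 B_seq=200 B_ack=5064

5064 200 200 5064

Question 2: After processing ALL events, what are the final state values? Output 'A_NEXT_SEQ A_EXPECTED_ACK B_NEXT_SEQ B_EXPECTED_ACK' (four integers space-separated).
After event 0: A_seq=5064 A_ack=200 B_seq=200 B_ack=5064
After event 1: A_seq=5077 A_ack=200 B_seq=200 B_ack=5077
After event 2: A_seq=5077 A_ack=200 B_seq=210 B_ack=5077
After event 3: A_seq=5077 A_ack=200 B_seq=224 B_ack=5077
After event 4: A_seq=5077 A_ack=200 B_seq=224 B_ack=5077
After event 5: A_seq=5237 A_ack=200 B_seq=224 B_ack=5237

Answer: 5237 200 224 5237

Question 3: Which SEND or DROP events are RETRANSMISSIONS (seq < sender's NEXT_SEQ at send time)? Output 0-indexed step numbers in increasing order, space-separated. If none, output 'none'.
Step 0: SEND seq=5000 -> fresh
Step 1: SEND seq=5064 -> fresh
Step 2: DROP seq=200 -> fresh
Step 3: SEND seq=210 -> fresh
Step 5: SEND seq=5077 -> fresh

Answer: none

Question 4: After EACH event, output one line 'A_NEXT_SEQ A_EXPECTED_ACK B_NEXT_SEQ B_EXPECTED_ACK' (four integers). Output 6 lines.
5064 200 200 5064
5077 200 200 5077
5077 200 210 5077
5077 200 224 5077
5077 200 224 5077
5237 200 224 5237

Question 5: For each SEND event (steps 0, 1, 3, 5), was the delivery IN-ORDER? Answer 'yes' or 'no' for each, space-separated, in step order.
Answer: yes yes no yes

Derivation:
Step 0: SEND seq=5000 -> in-order
Step 1: SEND seq=5064 -> in-order
Step 3: SEND seq=210 -> out-of-order
Step 5: SEND seq=5077 -> in-order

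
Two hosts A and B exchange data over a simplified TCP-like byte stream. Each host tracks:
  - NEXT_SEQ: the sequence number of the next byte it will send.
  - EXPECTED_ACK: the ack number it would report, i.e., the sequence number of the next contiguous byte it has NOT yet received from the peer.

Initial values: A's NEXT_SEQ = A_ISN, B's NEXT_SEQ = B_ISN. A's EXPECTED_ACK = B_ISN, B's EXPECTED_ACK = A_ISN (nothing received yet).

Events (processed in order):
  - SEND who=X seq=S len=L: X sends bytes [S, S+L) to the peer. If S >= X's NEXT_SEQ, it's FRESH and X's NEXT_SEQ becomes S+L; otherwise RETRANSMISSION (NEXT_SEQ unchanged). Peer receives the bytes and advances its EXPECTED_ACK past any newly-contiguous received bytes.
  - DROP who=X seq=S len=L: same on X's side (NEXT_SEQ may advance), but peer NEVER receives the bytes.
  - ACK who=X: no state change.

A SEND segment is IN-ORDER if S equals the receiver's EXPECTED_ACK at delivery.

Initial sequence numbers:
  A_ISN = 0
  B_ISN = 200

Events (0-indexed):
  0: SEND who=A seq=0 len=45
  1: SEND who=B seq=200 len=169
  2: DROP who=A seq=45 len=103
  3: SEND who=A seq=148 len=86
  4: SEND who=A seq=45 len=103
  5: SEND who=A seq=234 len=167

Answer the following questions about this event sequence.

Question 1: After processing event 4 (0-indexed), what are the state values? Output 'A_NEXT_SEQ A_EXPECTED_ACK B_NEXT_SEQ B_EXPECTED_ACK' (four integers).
After event 0: A_seq=45 A_ack=200 B_seq=200 B_ack=45
After event 1: A_seq=45 A_ack=369 B_seq=369 B_ack=45
After event 2: A_seq=148 A_ack=369 B_seq=369 B_ack=45
After event 3: A_seq=234 A_ack=369 B_seq=369 B_ack=45
After event 4: A_seq=234 A_ack=369 B_seq=369 B_ack=234

234 369 369 234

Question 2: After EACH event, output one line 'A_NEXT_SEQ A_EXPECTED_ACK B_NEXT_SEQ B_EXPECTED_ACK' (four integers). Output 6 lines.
45 200 200 45
45 369 369 45
148 369 369 45
234 369 369 45
234 369 369 234
401 369 369 401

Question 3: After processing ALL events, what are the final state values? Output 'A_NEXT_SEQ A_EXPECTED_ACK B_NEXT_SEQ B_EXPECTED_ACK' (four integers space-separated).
After event 0: A_seq=45 A_ack=200 B_seq=200 B_ack=45
After event 1: A_seq=45 A_ack=369 B_seq=369 B_ack=45
After event 2: A_seq=148 A_ack=369 B_seq=369 B_ack=45
After event 3: A_seq=234 A_ack=369 B_seq=369 B_ack=45
After event 4: A_seq=234 A_ack=369 B_seq=369 B_ack=234
After event 5: A_seq=401 A_ack=369 B_seq=369 B_ack=401

Answer: 401 369 369 401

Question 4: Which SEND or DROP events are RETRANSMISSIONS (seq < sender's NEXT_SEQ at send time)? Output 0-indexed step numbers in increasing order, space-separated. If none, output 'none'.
Answer: 4

Derivation:
Step 0: SEND seq=0 -> fresh
Step 1: SEND seq=200 -> fresh
Step 2: DROP seq=45 -> fresh
Step 3: SEND seq=148 -> fresh
Step 4: SEND seq=45 -> retransmit
Step 5: SEND seq=234 -> fresh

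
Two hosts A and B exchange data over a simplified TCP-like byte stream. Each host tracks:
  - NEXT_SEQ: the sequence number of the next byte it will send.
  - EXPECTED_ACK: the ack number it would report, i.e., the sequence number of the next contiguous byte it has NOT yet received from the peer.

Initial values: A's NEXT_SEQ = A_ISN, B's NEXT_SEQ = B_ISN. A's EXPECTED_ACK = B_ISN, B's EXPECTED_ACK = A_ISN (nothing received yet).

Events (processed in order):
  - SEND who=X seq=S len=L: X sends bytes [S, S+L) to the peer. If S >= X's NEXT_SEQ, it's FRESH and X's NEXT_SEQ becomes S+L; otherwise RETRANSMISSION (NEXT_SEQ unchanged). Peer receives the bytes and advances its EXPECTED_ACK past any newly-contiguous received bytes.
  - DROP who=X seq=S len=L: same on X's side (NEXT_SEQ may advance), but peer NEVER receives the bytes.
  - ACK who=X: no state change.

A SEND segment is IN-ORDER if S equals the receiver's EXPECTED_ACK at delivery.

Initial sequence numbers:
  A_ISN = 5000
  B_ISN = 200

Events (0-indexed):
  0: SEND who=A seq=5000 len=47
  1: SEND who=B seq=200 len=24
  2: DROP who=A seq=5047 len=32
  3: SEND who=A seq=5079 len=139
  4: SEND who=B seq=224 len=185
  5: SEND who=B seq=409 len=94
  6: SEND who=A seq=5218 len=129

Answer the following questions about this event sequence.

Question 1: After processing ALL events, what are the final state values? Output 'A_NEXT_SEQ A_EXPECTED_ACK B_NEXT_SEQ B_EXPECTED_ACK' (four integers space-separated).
Answer: 5347 503 503 5047

Derivation:
After event 0: A_seq=5047 A_ack=200 B_seq=200 B_ack=5047
After event 1: A_seq=5047 A_ack=224 B_seq=224 B_ack=5047
After event 2: A_seq=5079 A_ack=224 B_seq=224 B_ack=5047
After event 3: A_seq=5218 A_ack=224 B_seq=224 B_ack=5047
After event 4: A_seq=5218 A_ack=409 B_seq=409 B_ack=5047
After event 5: A_seq=5218 A_ack=503 B_seq=503 B_ack=5047
After event 6: A_seq=5347 A_ack=503 B_seq=503 B_ack=5047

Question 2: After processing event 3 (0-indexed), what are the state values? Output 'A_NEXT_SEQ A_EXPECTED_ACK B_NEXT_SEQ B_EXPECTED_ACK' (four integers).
After event 0: A_seq=5047 A_ack=200 B_seq=200 B_ack=5047
After event 1: A_seq=5047 A_ack=224 B_seq=224 B_ack=5047
After event 2: A_seq=5079 A_ack=224 B_seq=224 B_ack=5047
After event 3: A_seq=5218 A_ack=224 B_seq=224 B_ack=5047

5218 224 224 5047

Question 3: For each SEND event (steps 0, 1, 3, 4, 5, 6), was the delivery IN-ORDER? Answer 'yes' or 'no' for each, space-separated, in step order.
Step 0: SEND seq=5000 -> in-order
Step 1: SEND seq=200 -> in-order
Step 3: SEND seq=5079 -> out-of-order
Step 4: SEND seq=224 -> in-order
Step 5: SEND seq=409 -> in-order
Step 6: SEND seq=5218 -> out-of-order

Answer: yes yes no yes yes no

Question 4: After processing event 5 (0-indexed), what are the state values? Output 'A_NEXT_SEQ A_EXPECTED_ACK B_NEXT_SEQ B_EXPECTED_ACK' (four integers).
After event 0: A_seq=5047 A_ack=200 B_seq=200 B_ack=5047
After event 1: A_seq=5047 A_ack=224 B_seq=224 B_ack=5047
After event 2: A_seq=5079 A_ack=224 B_seq=224 B_ack=5047
After event 3: A_seq=5218 A_ack=224 B_seq=224 B_ack=5047
After event 4: A_seq=5218 A_ack=409 B_seq=409 B_ack=5047
After event 5: A_seq=5218 A_ack=503 B_seq=503 B_ack=5047

5218 503 503 5047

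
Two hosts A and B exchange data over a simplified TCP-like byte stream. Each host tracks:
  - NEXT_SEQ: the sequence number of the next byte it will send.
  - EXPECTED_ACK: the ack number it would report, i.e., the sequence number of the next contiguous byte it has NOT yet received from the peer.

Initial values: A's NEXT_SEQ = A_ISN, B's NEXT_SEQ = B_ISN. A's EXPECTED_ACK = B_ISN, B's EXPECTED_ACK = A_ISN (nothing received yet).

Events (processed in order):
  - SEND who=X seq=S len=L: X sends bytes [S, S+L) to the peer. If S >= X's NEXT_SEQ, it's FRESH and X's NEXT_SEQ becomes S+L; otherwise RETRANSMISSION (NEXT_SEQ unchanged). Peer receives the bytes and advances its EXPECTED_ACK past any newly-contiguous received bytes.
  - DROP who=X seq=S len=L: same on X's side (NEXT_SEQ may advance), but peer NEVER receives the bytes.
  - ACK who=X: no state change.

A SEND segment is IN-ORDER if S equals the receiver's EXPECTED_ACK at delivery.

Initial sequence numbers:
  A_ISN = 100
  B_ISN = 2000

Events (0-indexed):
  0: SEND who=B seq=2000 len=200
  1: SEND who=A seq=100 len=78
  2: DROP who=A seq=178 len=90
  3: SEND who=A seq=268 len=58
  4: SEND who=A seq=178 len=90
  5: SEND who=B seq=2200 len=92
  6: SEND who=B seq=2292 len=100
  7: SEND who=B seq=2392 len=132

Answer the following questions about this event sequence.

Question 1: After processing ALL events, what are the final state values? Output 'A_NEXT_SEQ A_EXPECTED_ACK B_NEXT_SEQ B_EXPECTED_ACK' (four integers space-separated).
Answer: 326 2524 2524 326

Derivation:
After event 0: A_seq=100 A_ack=2200 B_seq=2200 B_ack=100
After event 1: A_seq=178 A_ack=2200 B_seq=2200 B_ack=178
After event 2: A_seq=268 A_ack=2200 B_seq=2200 B_ack=178
After event 3: A_seq=326 A_ack=2200 B_seq=2200 B_ack=178
After event 4: A_seq=326 A_ack=2200 B_seq=2200 B_ack=326
After event 5: A_seq=326 A_ack=2292 B_seq=2292 B_ack=326
After event 6: A_seq=326 A_ack=2392 B_seq=2392 B_ack=326
After event 7: A_seq=326 A_ack=2524 B_seq=2524 B_ack=326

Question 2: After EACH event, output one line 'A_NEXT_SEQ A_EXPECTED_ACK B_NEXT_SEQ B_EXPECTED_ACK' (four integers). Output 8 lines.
100 2200 2200 100
178 2200 2200 178
268 2200 2200 178
326 2200 2200 178
326 2200 2200 326
326 2292 2292 326
326 2392 2392 326
326 2524 2524 326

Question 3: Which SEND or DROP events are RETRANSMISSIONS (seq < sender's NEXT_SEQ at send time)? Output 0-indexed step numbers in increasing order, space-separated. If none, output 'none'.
Step 0: SEND seq=2000 -> fresh
Step 1: SEND seq=100 -> fresh
Step 2: DROP seq=178 -> fresh
Step 3: SEND seq=268 -> fresh
Step 4: SEND seq=178 -> retransmit
Step 5: SEND seq=2200 -> fresh
Step 6: SEND seq=2292 -> fresh
Step 7: SEND seq=2392 -> fresh

Answer: 4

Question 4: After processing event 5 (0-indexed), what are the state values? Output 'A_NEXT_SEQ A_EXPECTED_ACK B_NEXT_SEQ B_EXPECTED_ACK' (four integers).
After event 0: A_seq=100 A_ack=2200 B_seq=2200 B_ack=100
After event 1: A_seq=178 A_ack=2200 B_seq=2200 B_ack=178
After event 2: A_seq=268 A_ack=2200 B_seq=2200 B_ack=178
After event 3: A_seq=326 A_ack=2200 B_seq=2200 B_ack=178
After event 4: A_seq=326 A_ack=2200 B_seq=2200 B_ack=326
After event 5: A_seq=326 A_ack=2292 B_seq=2292 B_ack=326

326 2292 2292 326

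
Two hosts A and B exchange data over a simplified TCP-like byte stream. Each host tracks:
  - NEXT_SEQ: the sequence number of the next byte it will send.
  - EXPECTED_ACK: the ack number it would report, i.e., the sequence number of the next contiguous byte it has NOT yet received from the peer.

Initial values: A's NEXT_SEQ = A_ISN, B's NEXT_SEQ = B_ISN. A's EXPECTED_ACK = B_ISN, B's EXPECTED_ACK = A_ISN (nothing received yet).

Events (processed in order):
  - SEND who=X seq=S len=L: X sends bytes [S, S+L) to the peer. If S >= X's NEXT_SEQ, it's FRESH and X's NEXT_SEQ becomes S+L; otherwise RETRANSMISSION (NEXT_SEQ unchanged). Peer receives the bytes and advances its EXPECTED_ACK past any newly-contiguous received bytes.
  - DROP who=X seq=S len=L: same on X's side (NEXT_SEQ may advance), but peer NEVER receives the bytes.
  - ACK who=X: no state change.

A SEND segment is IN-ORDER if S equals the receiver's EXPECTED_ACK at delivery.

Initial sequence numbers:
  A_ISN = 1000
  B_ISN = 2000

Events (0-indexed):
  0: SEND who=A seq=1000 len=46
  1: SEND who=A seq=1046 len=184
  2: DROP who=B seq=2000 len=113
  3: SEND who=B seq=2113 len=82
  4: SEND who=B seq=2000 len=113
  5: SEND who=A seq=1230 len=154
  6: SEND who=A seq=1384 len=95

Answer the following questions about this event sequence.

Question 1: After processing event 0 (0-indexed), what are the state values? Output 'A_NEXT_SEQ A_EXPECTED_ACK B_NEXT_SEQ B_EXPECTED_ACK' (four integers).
After event 0: A_seq=1046 A_ack=2000 B_seq=2000 B_ack=1046

1046 2000 2000 1046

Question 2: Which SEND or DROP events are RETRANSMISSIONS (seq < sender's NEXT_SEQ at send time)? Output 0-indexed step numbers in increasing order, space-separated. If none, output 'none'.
Answer: 4

Derivation:
Step 0: SEND seq=1000 -> fresh
Step 1: SEND seq=1046 -> fresh
Step 2: DROP seq=2000 -> fresh
Step 3: SEND seq=2113 -> fresh
Step 4: SEND seq=2000 -> retransmit
Step 5: SEND seq=1230 -> fresh
Step 6: SEND seq=1384 -> fresh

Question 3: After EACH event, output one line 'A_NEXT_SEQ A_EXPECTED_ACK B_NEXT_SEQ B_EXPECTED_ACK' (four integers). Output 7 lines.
1046 2000 2000 1046
1230 2000 2000 1230
1230 2000 2113 1230
1230 2000 2195 1230
1230 2195 2195 1230
1384 2195 2195 1384
1479 2195 2195 1479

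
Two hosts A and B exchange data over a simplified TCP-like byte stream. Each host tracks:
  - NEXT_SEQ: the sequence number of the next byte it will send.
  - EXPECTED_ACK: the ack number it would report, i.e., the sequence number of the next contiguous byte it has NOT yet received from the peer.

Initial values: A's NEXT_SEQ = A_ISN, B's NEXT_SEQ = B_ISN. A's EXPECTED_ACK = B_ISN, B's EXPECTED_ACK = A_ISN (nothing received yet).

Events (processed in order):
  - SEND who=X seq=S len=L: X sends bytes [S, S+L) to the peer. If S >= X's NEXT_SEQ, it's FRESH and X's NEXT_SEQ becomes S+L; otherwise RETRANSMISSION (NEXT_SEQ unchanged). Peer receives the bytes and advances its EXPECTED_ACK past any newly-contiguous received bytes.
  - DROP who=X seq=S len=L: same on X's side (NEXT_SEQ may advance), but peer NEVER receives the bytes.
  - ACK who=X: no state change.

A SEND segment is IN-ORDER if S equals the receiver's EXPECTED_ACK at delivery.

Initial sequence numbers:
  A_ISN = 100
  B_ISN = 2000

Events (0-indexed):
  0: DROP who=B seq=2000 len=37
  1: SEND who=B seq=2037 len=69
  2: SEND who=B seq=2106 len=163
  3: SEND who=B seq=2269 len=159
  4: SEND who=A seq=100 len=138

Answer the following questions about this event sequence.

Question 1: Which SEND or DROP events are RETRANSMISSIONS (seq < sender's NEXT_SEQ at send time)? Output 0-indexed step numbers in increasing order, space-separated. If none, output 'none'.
Step 0: DROP seq=2000 -> fresh
Step 1: SEND seq=2037 -> fresh
Step 2: SEND seq=2106 -> fresh
Step 3: SEND seq=2269 -> fresh
Step 4: SEND seq=100 -> fresh

Answer: none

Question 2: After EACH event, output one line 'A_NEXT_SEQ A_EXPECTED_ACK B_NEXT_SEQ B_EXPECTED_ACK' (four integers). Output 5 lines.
100 2000 2037 100
100 2000 2106 100
100 2000 2269 100
100 2000 2428 100
238 2000 2428 238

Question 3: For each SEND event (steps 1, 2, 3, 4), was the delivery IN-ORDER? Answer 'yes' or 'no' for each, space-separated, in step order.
Answer: no no no yes

Derivation:
Step 1: SEND seq=2037 -> out-of-order
Step 2: SEND seq=2106 -> out-of-order
Step 3: SEND seq=2269 -> out-of-order
Step 4: SEND seq=100 -> in-order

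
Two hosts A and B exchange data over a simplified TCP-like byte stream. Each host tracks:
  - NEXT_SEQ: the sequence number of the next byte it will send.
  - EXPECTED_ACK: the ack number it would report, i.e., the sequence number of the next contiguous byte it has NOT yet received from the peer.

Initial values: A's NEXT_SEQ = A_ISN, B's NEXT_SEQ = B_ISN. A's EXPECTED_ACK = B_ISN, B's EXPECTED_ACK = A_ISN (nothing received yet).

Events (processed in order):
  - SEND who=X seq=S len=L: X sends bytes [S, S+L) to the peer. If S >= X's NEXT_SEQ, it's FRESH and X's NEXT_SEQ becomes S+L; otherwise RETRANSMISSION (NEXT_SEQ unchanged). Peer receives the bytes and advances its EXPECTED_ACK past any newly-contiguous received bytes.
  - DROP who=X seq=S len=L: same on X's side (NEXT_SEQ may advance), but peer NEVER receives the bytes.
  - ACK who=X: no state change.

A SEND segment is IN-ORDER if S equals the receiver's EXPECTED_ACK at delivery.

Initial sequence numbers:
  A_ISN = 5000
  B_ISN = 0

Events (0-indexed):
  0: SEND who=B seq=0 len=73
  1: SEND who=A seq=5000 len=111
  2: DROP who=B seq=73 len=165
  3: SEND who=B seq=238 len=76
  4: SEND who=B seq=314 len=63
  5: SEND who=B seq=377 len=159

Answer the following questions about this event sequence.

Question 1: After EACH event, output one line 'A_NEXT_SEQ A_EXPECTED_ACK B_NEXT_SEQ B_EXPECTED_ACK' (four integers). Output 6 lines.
5000 73 73 5000
5111 73 73 5111
5111 73 238 5111
5111 73 314 5111
5111 73 377 5111
5111 73 536 5111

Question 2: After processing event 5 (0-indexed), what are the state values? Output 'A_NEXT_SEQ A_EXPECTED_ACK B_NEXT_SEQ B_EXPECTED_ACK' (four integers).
After event 0: A_seq=5000 A_ack=73 B_seq=73 B_ack=5000
After event 1: A_seq=5111 A_ack=73 B_seq=73 B_ack=5111
After event 2: A_seq=5111 A_ack=73 B_seq=238 B_ack=5111
After event 3: A_seq=5111 A_ack=73 B_seq=314 B_ack=5111
After event 4: A_seq=5111 A_ack=73 B_seq=377 B_ack=5111
After event 5: A_seq=5111 A_ack=73 B_seq=536 B_ack=5111

5111 73 536 5111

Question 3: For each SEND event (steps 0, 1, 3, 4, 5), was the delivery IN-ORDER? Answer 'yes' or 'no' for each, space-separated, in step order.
Answer: yes yes no no no

Derivation:
Step 0: SEND seq=0 -> in-order
Step 1: SEND seq=5000 -> in-order
Step 3: SEND seq=238 -> out-of-order
Step 4: SEND seq=314 -> out-of-order
Step 5: SEND seq=377 -> out-of-order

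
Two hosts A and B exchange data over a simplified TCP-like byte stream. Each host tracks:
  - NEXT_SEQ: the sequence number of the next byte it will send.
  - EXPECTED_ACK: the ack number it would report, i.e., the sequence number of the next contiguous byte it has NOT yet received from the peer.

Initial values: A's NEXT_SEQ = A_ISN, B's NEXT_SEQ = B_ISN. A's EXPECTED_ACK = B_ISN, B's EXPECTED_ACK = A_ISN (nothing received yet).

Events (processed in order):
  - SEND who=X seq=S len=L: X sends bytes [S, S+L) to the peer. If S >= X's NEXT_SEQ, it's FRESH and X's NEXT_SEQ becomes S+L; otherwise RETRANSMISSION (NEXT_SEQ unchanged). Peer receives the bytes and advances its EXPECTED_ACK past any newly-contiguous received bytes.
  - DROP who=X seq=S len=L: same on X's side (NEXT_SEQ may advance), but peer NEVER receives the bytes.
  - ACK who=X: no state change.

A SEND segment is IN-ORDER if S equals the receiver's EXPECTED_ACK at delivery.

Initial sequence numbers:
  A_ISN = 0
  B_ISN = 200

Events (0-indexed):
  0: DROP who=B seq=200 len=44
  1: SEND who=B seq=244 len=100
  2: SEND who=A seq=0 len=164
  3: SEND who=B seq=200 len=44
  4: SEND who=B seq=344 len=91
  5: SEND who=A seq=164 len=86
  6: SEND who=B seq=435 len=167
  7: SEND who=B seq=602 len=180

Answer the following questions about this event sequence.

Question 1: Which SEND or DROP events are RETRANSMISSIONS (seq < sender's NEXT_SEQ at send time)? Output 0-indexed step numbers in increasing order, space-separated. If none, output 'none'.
Answer: 3

Derivation:
Step 0: DROP seq=200 -> fresh
Step 1: SEND seq=244 -> fresh
Step 2: SEND seq=0 -> fresh
Step 3: SEND seq=200 -> retransmit
Step 4: SEND seq=344 -> fresh
Step 5: SEND seq=164 -> fresh
Step 6: SEND seq=435 -> fresh
Step 7: SEND seq=602 -> fresh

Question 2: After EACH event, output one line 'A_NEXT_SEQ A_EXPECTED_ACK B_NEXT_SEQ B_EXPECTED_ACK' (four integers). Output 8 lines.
0 200 244 0
0 200 344 0
164 200 344 164
164 344 344 164
164 435 435 164
250 435 435 250
250 602 602 250
250 782 782 250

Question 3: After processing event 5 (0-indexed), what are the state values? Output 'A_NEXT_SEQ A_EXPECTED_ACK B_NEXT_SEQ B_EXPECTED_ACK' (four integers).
After event 0: A_seq=0 A_ack=200 B_seq=244 B_ack=0
After event 1: A_seq=0 A_ack=200 B_seq=344 B_ack=0
After event 2: A_seq=164 A_ack=200 B_seq=344 B_ack=164
After event 3: A_seq=164 A_ack=344 B_seq=344 B_ack=164
After event 4: A_seq=164 A_ack=435 B_seq=435 B_ack=164
After event 5: A_seq=250 A_ack=435 B_seq=435 B_ack=250

250 435 435 250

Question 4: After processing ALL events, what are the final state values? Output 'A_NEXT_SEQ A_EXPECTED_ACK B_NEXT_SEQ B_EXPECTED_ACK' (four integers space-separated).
After event 0: A_seq=0 A_ack=200 B_seq=244 B_ack=0
After event 1: A_seq=0 A_ack=200 B_seq=344 B_ack=0
After event 2: A_seq=164 A_ack=200 B_seq=344 B_ack=164
After event 3: A_seq=164 A_ack=344 B_seq=344 B_ack=164
After event 4: A_seq=164 A_ack=435 B_seq=435 B_ack=164
After event 5: A_seq=250 A_ack=435 B_seq=435 B_ack=250
After event 6: A_seq=250 A_ack=602 B_seq=602 B_ack=250
After event 7: A_seq=250 A_ack=782 B_seq=782 B_ack=250

Answer: 250 782 782 250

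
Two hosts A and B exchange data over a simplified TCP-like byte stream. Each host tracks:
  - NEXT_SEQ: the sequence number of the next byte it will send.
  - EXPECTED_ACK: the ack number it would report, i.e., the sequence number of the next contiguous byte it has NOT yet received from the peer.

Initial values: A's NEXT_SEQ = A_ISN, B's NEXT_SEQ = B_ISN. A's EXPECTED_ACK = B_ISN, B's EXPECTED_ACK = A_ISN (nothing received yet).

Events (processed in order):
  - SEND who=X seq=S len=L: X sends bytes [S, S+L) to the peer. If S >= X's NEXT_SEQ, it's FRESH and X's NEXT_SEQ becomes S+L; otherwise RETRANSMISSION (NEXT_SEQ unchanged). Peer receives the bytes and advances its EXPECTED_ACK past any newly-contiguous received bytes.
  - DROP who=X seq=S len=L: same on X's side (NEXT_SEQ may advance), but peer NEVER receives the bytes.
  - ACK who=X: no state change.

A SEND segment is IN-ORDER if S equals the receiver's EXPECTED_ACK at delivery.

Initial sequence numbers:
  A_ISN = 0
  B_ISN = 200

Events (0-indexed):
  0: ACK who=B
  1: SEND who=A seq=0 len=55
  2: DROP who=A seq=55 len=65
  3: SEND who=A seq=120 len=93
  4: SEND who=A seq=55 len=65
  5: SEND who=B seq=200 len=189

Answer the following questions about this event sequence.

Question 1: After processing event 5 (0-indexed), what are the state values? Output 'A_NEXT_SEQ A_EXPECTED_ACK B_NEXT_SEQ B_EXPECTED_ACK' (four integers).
After event 0: A_seq=0 A_ack=200 B_seq=200 B_ack=0
After event 1: A_seq=55 A_ack=200 B_seq=200 B_ack=55
After event 2: A_seq=120 A_ack=200 B_seq=200 B_ack=55
After event 3: A_seq=213 A_ack=200 B_seq=200 B_ack=55
After event 4: A_seq=213 A_ack=200 B_seq=200 B_ack=213
After event 5: A_seq=213 A_ack=389 B_seq=389 B_ack=213

213 389 389 213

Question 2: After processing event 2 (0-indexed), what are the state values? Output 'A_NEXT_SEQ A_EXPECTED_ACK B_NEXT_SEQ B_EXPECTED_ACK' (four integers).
After event 0: A_seq=0 A_ack=200 B_seq=200 B_ack=0
After event 1: A_seq=55 A_ack=200 B_seq=200 B_ack=55
After event 2: A_seq=120 A_ack=200 B_seq=200 B_ack=55

120 200 200 55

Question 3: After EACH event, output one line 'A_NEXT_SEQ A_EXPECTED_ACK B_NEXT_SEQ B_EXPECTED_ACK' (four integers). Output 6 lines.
0 200 200 0
55 200 200 55
120 200 200 55
213 200 200 55
213 200 200 213
213 389 389 213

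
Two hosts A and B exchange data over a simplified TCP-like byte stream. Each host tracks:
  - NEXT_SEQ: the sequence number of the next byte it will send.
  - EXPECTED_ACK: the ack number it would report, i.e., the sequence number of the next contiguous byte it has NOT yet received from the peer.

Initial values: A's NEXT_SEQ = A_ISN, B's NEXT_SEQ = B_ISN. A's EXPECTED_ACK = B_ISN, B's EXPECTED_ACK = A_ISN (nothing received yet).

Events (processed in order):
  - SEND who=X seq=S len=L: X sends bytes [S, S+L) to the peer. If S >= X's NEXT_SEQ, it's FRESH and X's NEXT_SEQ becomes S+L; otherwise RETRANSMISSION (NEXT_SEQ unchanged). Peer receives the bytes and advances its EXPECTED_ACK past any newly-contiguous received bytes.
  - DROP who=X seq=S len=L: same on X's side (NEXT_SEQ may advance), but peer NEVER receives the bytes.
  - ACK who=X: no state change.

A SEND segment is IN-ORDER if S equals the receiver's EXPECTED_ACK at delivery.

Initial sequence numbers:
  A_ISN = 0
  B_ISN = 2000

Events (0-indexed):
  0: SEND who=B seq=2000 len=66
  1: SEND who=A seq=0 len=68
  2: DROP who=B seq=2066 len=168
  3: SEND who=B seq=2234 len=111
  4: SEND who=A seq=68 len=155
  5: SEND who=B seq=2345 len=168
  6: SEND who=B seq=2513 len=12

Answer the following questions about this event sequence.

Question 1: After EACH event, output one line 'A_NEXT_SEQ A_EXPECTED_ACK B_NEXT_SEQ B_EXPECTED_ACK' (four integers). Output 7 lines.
0 2066 2066 0
68 2066 2066 68
68 2066 2234 68
68 2066 2345 68
223 2066 2345 223
223 2066 2513 223
223 2066 2525 223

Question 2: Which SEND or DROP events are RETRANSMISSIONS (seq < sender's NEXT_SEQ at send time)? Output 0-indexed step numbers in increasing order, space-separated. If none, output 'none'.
Step 0: SEND seq=2000 -> fresh
Step 1: SEND seq=0 -> fresh
Step 2: DROP seq=2066 -> fresh
Step 3: SEND seq=2234 -> fresh
Step 4: SEND seq=68 -> fresh
Step 5: SEND seq=2345 -> fresh
Step 6: SEND seq=2513 -> fresh

Answer: none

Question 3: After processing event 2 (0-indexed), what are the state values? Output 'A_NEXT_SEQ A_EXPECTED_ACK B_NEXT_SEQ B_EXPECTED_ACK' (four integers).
After event 0: A_seq=0 A_ack=2066 B_seq=2066 B_ack=0
After event 1: A_seq=68 A_ack=2066 B_seq=2066 B_ack=68
After event 2: A_seq=68 A_ack=2066 B_seq=2234 B_ack=68

68 2066 2234 68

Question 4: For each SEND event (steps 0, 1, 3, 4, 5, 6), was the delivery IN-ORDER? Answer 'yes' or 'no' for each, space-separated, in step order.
Answer: yes yes no yes no no

Derivation:
Step 0: SEND seq=2000 -> in-order
Step 1: SEND seq=0 -> in-order
Step 3: SEND seq=2234 -> out-of-order
Step 4: SEND seq=68 -> in-order
Step 5: SEND seq=2345 -> out-of-order
Step 6: SEND seq=2513 -> out-of-order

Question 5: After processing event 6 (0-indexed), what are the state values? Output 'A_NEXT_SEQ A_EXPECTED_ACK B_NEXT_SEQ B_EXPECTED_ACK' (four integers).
After event 0: A_seq=0 A_ack=2066 B_seq=2066 B_ack=0
After event 1: A_seq=68 A_ack=2066 B_seq=2066 B_ack=68
After event 2: A_seq=68 A_ack=2066 B_seq=2234 B_ack=68
After event 3: A_seq=68 A_ack=2066 B_seq=2345 B_ack=68
After event 4: A_seq=223 A_ack=2066 B_seq=2345 B_ack=223
After event 5: A_seq=223 A_ack=2066 B_seq=2513 B_ack=223
After event 6: A_seq=223 A_ack=2066 B_seq=2525 B_ack=223

223 2066 2525 223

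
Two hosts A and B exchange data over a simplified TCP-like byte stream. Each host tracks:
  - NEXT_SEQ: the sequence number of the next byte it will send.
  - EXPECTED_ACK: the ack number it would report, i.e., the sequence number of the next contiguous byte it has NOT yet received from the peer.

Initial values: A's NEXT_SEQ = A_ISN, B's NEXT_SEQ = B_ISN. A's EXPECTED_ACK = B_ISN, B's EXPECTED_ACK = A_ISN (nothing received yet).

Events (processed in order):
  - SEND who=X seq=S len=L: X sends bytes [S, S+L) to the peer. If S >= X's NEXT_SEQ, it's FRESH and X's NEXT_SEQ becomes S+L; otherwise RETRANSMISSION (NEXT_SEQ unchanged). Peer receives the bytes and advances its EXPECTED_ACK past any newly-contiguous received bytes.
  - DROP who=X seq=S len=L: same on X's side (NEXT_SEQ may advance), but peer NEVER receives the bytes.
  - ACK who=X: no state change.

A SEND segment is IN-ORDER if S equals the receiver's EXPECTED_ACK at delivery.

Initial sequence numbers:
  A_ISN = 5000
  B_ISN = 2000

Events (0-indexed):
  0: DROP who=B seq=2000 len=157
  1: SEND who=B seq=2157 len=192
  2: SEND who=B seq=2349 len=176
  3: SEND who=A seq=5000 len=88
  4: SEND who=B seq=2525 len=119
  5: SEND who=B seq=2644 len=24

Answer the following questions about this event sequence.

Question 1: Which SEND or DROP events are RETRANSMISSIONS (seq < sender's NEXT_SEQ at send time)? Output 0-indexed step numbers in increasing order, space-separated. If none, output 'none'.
Answer: none

Derivation:
Step 0: DROP seq=2000 -> fresh
Step 1: SEND seq=2157 -> fresh
Step 2: SEND seq=2349 -> fresh
Step 3: SEND seq=5000 -> fresh
Step 4: SEND seq=2525 -> fresh
Step 5: SEND seq=2644 -> fresh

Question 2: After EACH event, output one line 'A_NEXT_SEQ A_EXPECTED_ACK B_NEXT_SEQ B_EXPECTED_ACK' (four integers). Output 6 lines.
5000 2000 2157 5000
5000 2000 2349 5000
5000 2000 2525 5000
5088 2000 2525 5088
5088 2000 2644 5088
5088 2000 2668 5088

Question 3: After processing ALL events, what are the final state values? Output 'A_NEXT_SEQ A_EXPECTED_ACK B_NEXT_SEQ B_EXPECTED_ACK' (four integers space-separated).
Answer: 5088 2000 2668 5088

Derivation:
After event 0: A_seq=5000 A_ack=2000 B_seq=2157 B_ack=5000
After event 1: A_seq=5000 A_ack=2000 B_seq=2349 B_ack=5000
After event 2: A_seq=5000 A_ack=2000 B_seq=2525 B_ack=5000
After event 3: A_seq=5088 A_ack=2000 B_seq=2525 B_ack=5088
After event 4: A_seq=5088 A_ack=2000 B_seq=2644 B_ack=5088
After event 5: A_seq=5088 A_ack=2000 B_seq=2668 B_ack=5088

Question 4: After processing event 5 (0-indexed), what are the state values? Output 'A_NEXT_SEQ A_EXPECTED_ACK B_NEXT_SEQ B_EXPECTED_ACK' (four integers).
After event 0: A_seq=5000 A_ack=2000 B_seq=2157 B_ack=5000
After event 1: A_seq=5000 A_ack=2000 B_seq=2349 B_ack=5000
After event 2: A_seq=5000 A_ack=2000 B_seq=2525 B_ack=5000
After event 3: A_seq=5088 A_ack=2000 B_seq=2525 B_ack=5088
After event 4: A_seq=5088 A_ack=2000 B_seq=2644 B_ack=5088
After event 5: A_seq=5088 A_ack=2000 B_seq=2668 B_ack=5088

5088 2000 2668 5088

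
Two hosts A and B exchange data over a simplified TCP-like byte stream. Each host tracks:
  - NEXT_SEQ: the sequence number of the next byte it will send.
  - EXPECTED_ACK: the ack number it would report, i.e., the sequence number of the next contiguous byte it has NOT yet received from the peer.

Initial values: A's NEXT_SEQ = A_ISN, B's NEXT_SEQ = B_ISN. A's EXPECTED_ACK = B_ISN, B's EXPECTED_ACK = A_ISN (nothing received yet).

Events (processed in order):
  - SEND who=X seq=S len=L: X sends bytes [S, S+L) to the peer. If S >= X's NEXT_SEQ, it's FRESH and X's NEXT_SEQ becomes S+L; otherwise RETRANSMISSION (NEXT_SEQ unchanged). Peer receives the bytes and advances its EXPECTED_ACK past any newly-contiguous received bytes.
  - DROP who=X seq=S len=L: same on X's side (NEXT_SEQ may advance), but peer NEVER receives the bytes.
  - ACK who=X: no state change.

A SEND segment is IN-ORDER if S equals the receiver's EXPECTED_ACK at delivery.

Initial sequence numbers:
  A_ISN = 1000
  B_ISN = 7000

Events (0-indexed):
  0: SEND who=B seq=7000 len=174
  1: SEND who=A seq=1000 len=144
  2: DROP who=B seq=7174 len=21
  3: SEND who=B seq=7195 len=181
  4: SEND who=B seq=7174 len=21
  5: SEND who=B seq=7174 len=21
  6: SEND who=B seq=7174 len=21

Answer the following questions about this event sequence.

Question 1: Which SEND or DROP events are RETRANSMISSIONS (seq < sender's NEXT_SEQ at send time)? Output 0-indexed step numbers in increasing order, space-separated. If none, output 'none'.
Answer: 4 5 6

Derivation:
Step 0: SEND seq=7000 -> fresh
Step 1: SEND seq=1000 -> fresh
Step 2: DROP seq=7174 -> fresh
Step 3: SEND seq=7195 -> fresh
Step 4: SEND seq=7174 -> retransmit
Step 5: SEND seq=7174 -> retransmit
Step 6: SEND seq=7174 -> retransmit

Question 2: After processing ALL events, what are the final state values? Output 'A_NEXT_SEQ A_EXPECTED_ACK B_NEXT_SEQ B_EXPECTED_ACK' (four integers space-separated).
Answer: 1144 7376 7376 1144

Derivation:
After event 0: A_seq=1000 A_ack=7174 B_seq=7174 B_ack=1000
After event 1: A_seq=1144 A_ack=7174 B_seq=7174 B_ack=1144
After event 2: A_seq=1144 A_ack=7174 B_seq=7195 B_ack=1144
After event 3: A_seq=1144 A_ack=7174 B_seq=7376 B_ack=1144
After event 4: A_seq=1144 A_ack=7376 B_seq=7376 B_ack=1144
After event 5: A_seq=1144 A_ack=7376 B_seq=7376 B_ack=1144
After event 6: A_seq=1144 A_ack=7376 B_seq=7376 B_ack=1144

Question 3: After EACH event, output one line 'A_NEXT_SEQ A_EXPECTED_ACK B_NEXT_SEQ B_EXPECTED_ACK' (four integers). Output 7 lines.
1000 7174 7174 1000
1144 7174 7174 1144
1144 7174 7195 1144
1144 7174 7376 1144
1144 7376 7376 1144
1144 7376 7376 1144
1144 7376 7376 1144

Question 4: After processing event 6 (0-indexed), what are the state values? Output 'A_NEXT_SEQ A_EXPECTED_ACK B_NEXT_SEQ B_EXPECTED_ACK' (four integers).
After event 0: A_seq=1000 A_ack=7174 B_seq=7174 B_ack=1000
After event 1: A_seq=1144 A_ack=7174 B_seq=7174 B_ack=1144
After event 2: A_seq=1144 A_ack=7174 B_seq=7195 B_ack=1144
After event 3: A_seq=1144 A_ack=7174 B_seq=7376 B_ack=1144
After event 4: A_seq=1144 A_ack=7376 B_seq=7376 B_ack=1144
After event 5: A_seq=1144 A_ack=7376 B_seq=7376 B_ack=1144
After event 6: A_seq=1144 A_ack=7376 B_seq=7376 B_ack=1144

1144 7376 7376 1144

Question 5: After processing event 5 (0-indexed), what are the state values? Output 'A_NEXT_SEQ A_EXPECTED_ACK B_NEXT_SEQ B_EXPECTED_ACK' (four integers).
After event 0: A_seq=1000 A_ack=7174 B_seq=7174 B_ack=1000
After event 1: A_seq=1144 A_ack=7174 B_seq=7174 B_ack=1144
After event 2: A_seq=1144 A_ack=7174 B_seq=7195 B_ack=1144
After event 3: A_seq=1144 A_ack=7174 B_seq=7376 B_ack=1144
After event 4: A_seq=1144 A_ack=7376 B_seq=7376 B_ack=1144
After event 5: A_seq=1144 A_ack=7376 B_seq=7376 B_ack=1144

1144 7376 7376 1144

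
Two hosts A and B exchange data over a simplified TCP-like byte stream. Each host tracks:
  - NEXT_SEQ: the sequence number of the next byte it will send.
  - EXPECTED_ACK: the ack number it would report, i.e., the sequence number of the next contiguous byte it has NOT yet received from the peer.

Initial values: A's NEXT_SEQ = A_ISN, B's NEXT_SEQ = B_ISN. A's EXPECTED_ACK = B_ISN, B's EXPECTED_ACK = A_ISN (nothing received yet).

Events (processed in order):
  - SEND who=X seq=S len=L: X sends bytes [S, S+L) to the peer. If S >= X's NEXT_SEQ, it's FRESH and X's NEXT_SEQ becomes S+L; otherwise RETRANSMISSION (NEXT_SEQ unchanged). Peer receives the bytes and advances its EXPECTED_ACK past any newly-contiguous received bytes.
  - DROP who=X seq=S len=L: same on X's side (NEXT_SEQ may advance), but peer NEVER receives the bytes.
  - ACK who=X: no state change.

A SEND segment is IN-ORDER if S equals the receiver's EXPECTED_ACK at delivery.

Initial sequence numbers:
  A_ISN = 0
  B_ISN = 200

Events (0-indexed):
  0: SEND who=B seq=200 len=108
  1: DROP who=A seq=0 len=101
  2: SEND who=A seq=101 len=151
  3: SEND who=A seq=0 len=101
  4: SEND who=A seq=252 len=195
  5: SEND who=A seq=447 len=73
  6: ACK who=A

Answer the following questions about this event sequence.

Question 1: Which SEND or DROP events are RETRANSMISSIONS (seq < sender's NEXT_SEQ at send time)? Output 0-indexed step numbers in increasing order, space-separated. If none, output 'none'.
Answer: 3

Derivation:
Step 0: SEND seq=200 -> fresh
Step 1: DROP seq=0 -> fresh
Step 2: SEND seq=101 -> fresh
Step 3: SEND seq=0 -> retransmit
Step 4: SEND seq=252 -> fresh
Step 5: SEND seq=447 -> fresh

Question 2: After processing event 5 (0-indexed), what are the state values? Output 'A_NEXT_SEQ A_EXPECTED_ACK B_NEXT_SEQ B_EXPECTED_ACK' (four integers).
After event 0: A_seq=0 A_ack=308 B_seq=308 B_ack=0
After event 1: A_seq=101 A_ack=308 B_seq=308 B_ack=0
After event 2: A_seq=252 A_ack=308 B_seq=308 B_ack=0
After event 3: A_seq=252 A_ack=308 B_seq=308 B_ack=252
After event 4: A_seq=447 A_ack=308 B_seq=308 B_ack=447
After event 5: A_seq=520 A_ack=308 B_seq=308 B_ack=520

520 308 308 520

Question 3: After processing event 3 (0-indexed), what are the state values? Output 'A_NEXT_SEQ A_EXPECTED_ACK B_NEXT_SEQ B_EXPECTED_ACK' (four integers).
After event 0: A_seq=0 A_ack=308 B_seq=308 B_ack=0
After event 1: A_seq=101 A_ack=308 B_seq=308 B_ack=0
After event 2: A_seq=252 A_ack=308 B_seq=308 B_ack=0
After event 3: A_seq=252 A_ack=308 B_seq=308 B_ack=252

252 308 308 252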